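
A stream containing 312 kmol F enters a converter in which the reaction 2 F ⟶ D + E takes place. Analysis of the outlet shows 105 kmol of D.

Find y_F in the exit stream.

0.327

For D: n = n₀ + 1ξ → 105 = 0 + 1ξ, giving ξ = 105 kmol.
Outlet amounts (n = n₀ + ν ξ):
  F: 312 − 2(105) = 102
  D: 0 + 1(105) = 105
  E: 0 + 1(105) = 105
Total out = 312 kmol; y_F = 102 / 312 = 0.3269.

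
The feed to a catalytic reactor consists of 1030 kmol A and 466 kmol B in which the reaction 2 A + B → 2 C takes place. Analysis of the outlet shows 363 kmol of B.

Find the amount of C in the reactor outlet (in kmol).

For B: n = n₀ − 1ξ → 363 = 466 − 1ξ, giving ξ = 103 kmol.
Outlet amounts (n = n₀ + ν ξ):
  A: 1030 − 2(103) = 824
  B: 466 − 1(103) = 363
  C: 0 + 2(103) = 206

206 kmol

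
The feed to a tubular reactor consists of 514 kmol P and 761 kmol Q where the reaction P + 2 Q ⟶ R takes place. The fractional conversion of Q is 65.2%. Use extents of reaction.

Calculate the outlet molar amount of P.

266 kmol

Q reacted = 0.652 × 761 = 496.2 kmol; ν_Q = −2, so ξ = 496.2/2 = 248.1 kmol.
Outlet amounts (n = n₀ + ν ξ):
  P: 514 − 1(248.1) = 265.9
  Q: 761 − 2(248.1) = 264.8
  R: 0 + 1(248.1) = 248.1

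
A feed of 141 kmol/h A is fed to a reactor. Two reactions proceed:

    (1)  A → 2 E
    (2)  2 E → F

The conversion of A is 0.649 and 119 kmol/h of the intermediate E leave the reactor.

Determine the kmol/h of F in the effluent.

Conversion of A: A consumed = 1ξ₁ = 0.649 × 141 → ξ₁ = 91.51 kmol/h.
E balance: n_E = 0 + 2ξ₁ − 2ξ₂ = 119 → ξ₂ = (2·91.51 − 119)/2 = 32.01 kmol/h.
Outlet amounts (n = n₀ + Σ ν·ξ):
  A: 141 − 1(91.51) = 49.49
  E: 0 + 2(91.51) − 2(32.01) = 119
  F: 0 + 1(32.01) = 32.01

32 kmol/h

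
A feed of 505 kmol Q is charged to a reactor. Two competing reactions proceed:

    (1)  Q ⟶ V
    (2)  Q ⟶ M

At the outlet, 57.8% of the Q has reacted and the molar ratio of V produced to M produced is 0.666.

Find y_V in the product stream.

Conversion of Q: Q consumed = 0.578 × 505 = 291.9 kmol = 1ξ₁ + 1ξ₂.
Selectivity: 1ξ₁ / (1ξ₂) = 0.666 → ξ₁ = 0.666 ξ₂.
Substitute: (1·0.666 + 1) ξ₂ = 291.9 → ξ₂ = 175.2 kmol, ξ₁ = 116.7 kmol.
Outlet amounts (n = n₀ + Σ ν·ξ):
  Q: 505 − 1(116.7) − 1(175.2) = 213.1
  V: 0 + 1(116.7) = 116.7
  M: 0 + 1(175.2) = 175.2
Total out = 505 kmol; y_V = 116.7 / 505 = 0.2311.

0.231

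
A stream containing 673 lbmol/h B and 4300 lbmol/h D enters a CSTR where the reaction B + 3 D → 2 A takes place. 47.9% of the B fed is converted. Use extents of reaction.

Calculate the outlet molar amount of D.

B reacted = 0.479 × 673 = 322.4 lbmol/h; ν_B = −1, so ξ = 322.4/1 = 322.4 lbmol/h.
Outlet amounts (n = n₀ + ν ξ):
  B: 673 − 1(322.4) = 350.6
  D: 4300 − 3(322.4) = 3333
  A: 0 + 2(322.4) = 644.7

3330 lbmol/h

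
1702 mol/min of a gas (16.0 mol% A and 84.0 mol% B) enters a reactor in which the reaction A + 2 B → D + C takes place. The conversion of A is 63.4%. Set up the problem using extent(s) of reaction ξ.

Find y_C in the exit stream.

0.113

A reacted = 0.634 × 272.3 = 172.7 mol/min; ν_A = −1, so ξ = 172.7/1 = 172.7 mol/min.
Outlet amounts (n = n₀ + ν ξ):
  A: 272.3 − 1(172.7) = 99.67
  B: 1430 − 2(172.7) = 1084
  D: 0 + 1(172.7) = 172.7
  C: 0 + 1(172.7) = 172.7
Total out = 1529 mol/min; y_C = 172.7 / 1529 = 0.1129.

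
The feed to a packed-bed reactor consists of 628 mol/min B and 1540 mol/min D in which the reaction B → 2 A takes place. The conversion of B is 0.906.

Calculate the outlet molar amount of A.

B reacted = 0.906 × 628 = 569 mol/min; ν_B = −1, so ξ = 569/1 = 569 mol/min.
Outlet amounts (n = n₀ + ν ξ):
  B: 628 − 1(569) = 59.03
  A: 0 + 2(569) = 1138
  D: 1540 (inert)

1140 mol/min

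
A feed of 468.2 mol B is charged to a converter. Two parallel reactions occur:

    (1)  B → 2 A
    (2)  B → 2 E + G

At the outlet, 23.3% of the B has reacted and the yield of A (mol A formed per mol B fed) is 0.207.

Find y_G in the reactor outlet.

0.095

Yield of A: 2ξ₁ / 468.2 = 0.207 → ξ₁ = 48.46 mol.
Conversion of B: 1ξ₁ + 1ξ₂ = 0.233 × 468.2 = 109.1 → ξ₂ = 60.63 mol.
Outlet amounts (n = n₀ + Σ ν·ξ):
  B: 468.2 − 1(48.46) − 1(60.63) = 359.1
  A: 0 + 2(48.46) = 96.92
  E: 0 + 2(60.63) = 121.3
  G: 0 + 1(60.63) = 60.63
Total out = 637.9 mol; y_G = 60.63 / 637.9 = 0.09505.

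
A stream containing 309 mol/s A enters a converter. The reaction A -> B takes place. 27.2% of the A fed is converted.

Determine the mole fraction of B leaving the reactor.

A reacted = 0.272 × 309 = 84.05 mol/s; ν_A = −1, so ξ = 84.05/1 = 84.05 mol/s.
Outlet amounts (n = n₀ + ν ξ):
  A: 309 − 1(84.05) = 225
  B: 0 + 1(84.05) = 84.05
Total out = 309 mol/s; y_B = 84.05 / 309 = 0.272.

0.272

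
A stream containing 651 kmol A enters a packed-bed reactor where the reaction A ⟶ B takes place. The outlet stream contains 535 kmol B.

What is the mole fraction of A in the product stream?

For B: n = n₀ + 1ξ → 535 = 0 + 1ξ, giving ξ = 535 kmol.
Outlet amounts (n = n₀ + ν ξ):
  A: 651 − 1(535) = 116
  B: 0 + 1(535) = 535
Total out = 651 kmol; y_A = 116 / 651 = 0.1782.

0.178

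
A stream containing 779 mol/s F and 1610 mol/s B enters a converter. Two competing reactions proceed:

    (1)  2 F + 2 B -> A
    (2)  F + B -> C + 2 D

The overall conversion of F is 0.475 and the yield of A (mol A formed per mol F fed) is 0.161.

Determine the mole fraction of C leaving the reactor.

Yield of A: 1ξ₁ / 779 = 0.161 → ξ₁ = 125.4 mol/s.
Conversion of F: 2ξ₁ + 1ξ₂ = 0.475 × 779 = 370 → ξ₂ = 119.2 mol/s.
Outlet amounts (n = n₀ + Σ ν·ξ):
  F: 779 − 2(125.4) − 1(119.2) = 409
  B: 1610 − 2(125.4) − 1(119.2) = 1240
  A: 0 + 1(125.4) = 125.4
  C: 0 + 1(119.2) = 119.2
  D: 0 + 2(119.2) = 238.4
Total out = 2132 mol/s; y_C = 119.2 / 2132 = 0.05591.

0.0559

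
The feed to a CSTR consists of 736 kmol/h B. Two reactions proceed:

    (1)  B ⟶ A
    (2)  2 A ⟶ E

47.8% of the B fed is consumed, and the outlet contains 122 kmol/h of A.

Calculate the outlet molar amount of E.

Conversion of B: B consumed = 1ξ₁ = 0.478 × 736 → ξ₁ = 351.8 kmol/h.
A balance: n_A = 0 + 1ξ₁ − 2ξ₂ = 122 → ξ₂ = (1·351.8 − 122)/2 = 114.9 kmol/h.
Outlet amounts (n = n₀ + Σ ν·ξ):
  B: 736 − 1(351.8) = 384.2
  A: 0 + 1(351.8) − 2(114.9) = 122
  E: 0 + 1(114.9) = 114.9

115 kmol/h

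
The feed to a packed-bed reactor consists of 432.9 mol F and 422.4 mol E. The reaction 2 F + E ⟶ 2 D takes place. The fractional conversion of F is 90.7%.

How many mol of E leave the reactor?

226 mol

F reacted = 0.907 × 432.9 = 392.6 mol; ν_F = −2, so ξ = 392.6/2 = 196.3 mol.
Outlet amounts (n = n₀ + ν ξ):
  F: 432.9 − 2(196.3) = 40.26
  E: 422.4 − 1(196.3) = 226.1
  D: 0 + 2(196.3) = 392.6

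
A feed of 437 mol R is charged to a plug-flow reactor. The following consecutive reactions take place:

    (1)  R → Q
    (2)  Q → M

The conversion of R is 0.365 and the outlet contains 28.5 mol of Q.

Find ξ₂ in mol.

ξ₂ = 131 mol

Conversion of R: R consumed = 1ξ₁ = 0.365 × 437 → ξ₁ = 159.5 mol.
Q balance: n_Q = 0 + 1ξ₁ − 1ξ₂ = 28.5 → ξ₂ = (1·159.5 − 28.5)/1 = 131 mol.
Outlet amounts (n = n₀ + Σ ν·ξ):
  R: 437 − 1(159.5) = 277.5
  Q: 0 + 1(159.5) − 1(131) = 28.5
  M: 0 + 1(131) = 131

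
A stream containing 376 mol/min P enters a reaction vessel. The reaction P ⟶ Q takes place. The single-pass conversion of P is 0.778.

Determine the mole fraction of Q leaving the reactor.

0.778

P reacted = 0.778 × 376 = 292.5 mol/min; ν_P = −1, so ξ = 292.5/1 = 292.5 mol/min.
Outlet amounts (n = n₀ + ν ξ):
  P: 376 − 1(292.5) = 83.47
  Q: 0 + 1(292.5) = 292.5
Total out = 376 mol/min; y_Q = 292.5 / 376 = 0.778.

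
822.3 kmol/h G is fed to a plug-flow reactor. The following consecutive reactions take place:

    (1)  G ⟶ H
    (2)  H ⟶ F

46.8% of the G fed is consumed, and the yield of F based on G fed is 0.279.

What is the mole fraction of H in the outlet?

Conversion of G: G consumed = 1ξ₁ = 0.468 × 822.3 → ξ₁ = 384.8 kmol/h.
Yield of F: 1ξ₂ / 822.3 = 0.279 → ξ₂ = 229.4 kmol/h.
Outlet amounts (n = n₀ + Σ ν·ξ):
  G: 822.3 − 1(384.8) = 437.5
  H: 0 + 1(384.8) − 1(229.4) = 155.4
  F: 0 + 1(229.4) = 229.4
Total out = 822.3 kmol/h; y_H = 155.4 / 822.3 = 0.189.

0.189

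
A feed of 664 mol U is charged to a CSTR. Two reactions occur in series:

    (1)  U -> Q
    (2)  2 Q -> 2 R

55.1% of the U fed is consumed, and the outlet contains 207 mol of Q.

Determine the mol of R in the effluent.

Conversion of U: U consumed = 1ξ₁ = 0.551 × 664 → ξ₁ = 365.9 mol.
Q balance: n_Q = 0 + 1ξ₁ − 2ξ₂ = 207 → ξ₂ = (1·365.9 − 207)/2 = 79.43 mol.
Outlet amounts (n = n₀ + Σ ν·ξ):
  U: 664 − 1(365.9) = 298.1
  Q: 0 + 1(365.9) − 2(79.43) = 207
  R: 0 + 2(79.43) = 158.9

159 mol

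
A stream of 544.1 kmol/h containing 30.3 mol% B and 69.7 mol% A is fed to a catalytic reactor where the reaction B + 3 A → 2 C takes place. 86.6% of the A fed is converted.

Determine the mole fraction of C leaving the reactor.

0.673

A reacted = 0.866 × 379.2 = 328.4 kmol/h; ν_A = −3, so ξ = 328.4/3 = 109.5 kmol/h.
Outlet amounts (n = n₀ + ν ξ):
  B: 164.9 − 1(109.5) = 55.39
  A: 379.2 − 3(109.5) = 50.82
  C: 0 + 2(109.5) = 218.9
Total out = 325.2 kmol/h; y_C = 218.9 / 325.2 = 0.6734.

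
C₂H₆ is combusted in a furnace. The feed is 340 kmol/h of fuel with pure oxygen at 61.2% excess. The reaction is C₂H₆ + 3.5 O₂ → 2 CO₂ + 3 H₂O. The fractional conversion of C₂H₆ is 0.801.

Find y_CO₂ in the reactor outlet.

Stoichiometric O₂ = 3.5 × 340 = 1190 kmol/h; O₂ fed = 1190 × 1.612 = 1918 kmol/h.
Fuel reacted = 0.801 × 340 → ξ = 272.3 kmol/h.
Outlet (n = n₀ + ν ξ):
  C₂H₆: 340 − 1(272.3) = 67.66
  O₂: 1918 − 3.5(272.3) = 965.1
  CO₂: 0 + 2(272.3) = 544.7
  H₂O: 0 + 3(272.3) = 817
Total out = 2394 kmol/h; y_CO₂ = 544.7 / 2394 = 0.2275.

0.227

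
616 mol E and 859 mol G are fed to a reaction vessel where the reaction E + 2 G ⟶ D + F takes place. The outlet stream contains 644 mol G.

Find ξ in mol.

For G: n = n₀ − 2ξ → 644 = 859 − 2ξ, giving ξ = 107.5 mol.
Outlet amounts (n = n₀ + ν ξ):
  E: 616 − 1(107.5) = 508.5
  G: 859 − 2(107.5) = 644
  D: 0 + 1(107.5) = 107.5
  F: 0 + 1(107.5) = 107.5

ξ = 108 mol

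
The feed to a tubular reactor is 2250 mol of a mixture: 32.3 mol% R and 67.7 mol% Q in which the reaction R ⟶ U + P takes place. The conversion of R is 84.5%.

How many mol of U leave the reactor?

R reacted = 0.845 × 726.8 = 614.1 mol; ν_R = −1, so ξ = 614.1/1 = 614.1 mol.
Outlet amounts (n = n₀ + ν ξ):
  R: 726.8 − 1(614.1) = 112.6
  U: 0 + 1(614.1) = 614.1
  P: 0 + 1(614.1) = 614.1
  Q: 1523 (inert)

614 mol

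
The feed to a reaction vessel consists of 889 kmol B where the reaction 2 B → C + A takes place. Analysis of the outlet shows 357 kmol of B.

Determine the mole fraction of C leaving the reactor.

For B: n = n₀ − 2ξ → 357 = 889 − 2ξ, giving ξ = 266 kmol.
Outlet amounts (n = n₀ + ν ξ):
  B: 889 − 2(266) = 357
  C: 0 + 1(266) = 266
  A: 0 + 1(266) = 266
Total out = 889 kmol; y_C = 266 / 889 = 0.2992.

0.299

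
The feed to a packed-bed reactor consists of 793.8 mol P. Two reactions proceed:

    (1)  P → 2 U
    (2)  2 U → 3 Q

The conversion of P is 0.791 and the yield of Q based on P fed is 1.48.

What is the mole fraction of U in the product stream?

Conversion of P: P consumed = 1ξ₁ = 0.791 × 793.8 → ξ₁ = 627.9 mol.
Yield of Q: 3ξ₂ / 793.8 = 1.48 → ξ₂ = 391.6 mol.
Outlet amounts (n = n₀ + Σ ν·ξ):
  P: 793.8 − 1(627.9) = 165.9
  U: 0 + 2(627.9) − 2(391.6) = 472.6
  Q: 0 + 3(391.6) = 1175
Total out = 1813 mol; y_U = 472.6 / 1813 = 0.2606.

0.261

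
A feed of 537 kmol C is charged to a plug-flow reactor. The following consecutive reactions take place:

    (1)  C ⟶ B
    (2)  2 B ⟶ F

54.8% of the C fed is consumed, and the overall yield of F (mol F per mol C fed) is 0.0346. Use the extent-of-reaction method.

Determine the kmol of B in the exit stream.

Conversion of C: C consumed = 1ξ₁ = 0.548 × 537 → ξ₁ = 294.3 kmol.
Yield of F: 1ξ₂ / 537 = 0.0346 → ξ₂ = 18.58 kmol.
Outlet amounts (n = n₀ + Σ ν·ξ):
  C: 537 − 1(294.3) = 242.7
  B: 0 + 1(294.3) − 2(18.58) = 257.1
  F: 0 + 1(18.58) = 18.58

257 kmol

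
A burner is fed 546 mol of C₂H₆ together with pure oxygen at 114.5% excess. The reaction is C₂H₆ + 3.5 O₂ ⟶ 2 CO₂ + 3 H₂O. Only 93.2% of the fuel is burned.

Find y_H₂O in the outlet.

Stoichiometric O₂ = 3.5 × 546 = 1911 mol; O₂ fed = 1911 × 2.145 = 4099 mol.
Fuel reacted = 0.932 × 546 → ξ = 508.9 mol.
Outlet (n = n₀ + ν ξ):
  C₂H₆: 546 − 1(508.9) = 37.13
  O₂: 4099 − 3.5(508.9) = 2318
  CO₂: 0 + 2(508.9) = 1018
  H₂O: 0 + 3(508.9) = 1527
Total out = 4900 mol; y_H₂O = 1527 / 4900 = 0.3116.

0.312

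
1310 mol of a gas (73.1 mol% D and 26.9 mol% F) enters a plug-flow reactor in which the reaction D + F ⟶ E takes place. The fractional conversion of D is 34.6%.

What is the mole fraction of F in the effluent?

D reacted = 0.346 × 957.6 = 331.3 mol; ν_D = −1, so ξ = 331.3/1 = 331.3 mol.
Outlet amounts (n = n₀ + ν ξ):
  D: 957.6 − 1(331.3) = 626.3
  F: 352.4 − 1(331.3) = 21.06
  E: 0 + 1(331.3) = 331.3
Total out = 978.7 mol; y_F = 21.06 / 978.7 = 0.02152.

0.0215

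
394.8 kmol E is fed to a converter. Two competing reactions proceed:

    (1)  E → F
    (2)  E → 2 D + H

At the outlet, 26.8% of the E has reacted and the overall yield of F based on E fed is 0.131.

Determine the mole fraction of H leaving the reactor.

0.108

Yield of F: 1ξ₁ / 394.8 = 0.131 → ξ₁ = 51.72 kmol.
Conversion of E: 1ξ₁ + 1ξ₂ = 0.268 × 394.8 = 105.8 → ξ₂ = 54.09 kmol.
Outlet amounts (n = n₀ + Σ ν·ξ):
  E: 394.8 − 1(51.72) − 1(54.09) = 289
  F: 0 + 1(51.72) = 51.72
  D: 0 + 2(54.09) = 108.2
  H: 0 + 1(54.09) = 54.09
Total out = 503 kmol; y_H = 54.09 / 503 = 0.1075.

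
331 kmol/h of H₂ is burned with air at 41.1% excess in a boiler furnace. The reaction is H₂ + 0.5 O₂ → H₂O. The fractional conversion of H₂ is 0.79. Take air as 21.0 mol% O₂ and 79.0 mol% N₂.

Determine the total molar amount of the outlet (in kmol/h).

1310 kmol/h

Stoichiometric O₂ = 0.5 × 331 = 165.5 kmol/h; O₂ fed = 165.5 × 1.411 = 233.5 kmol/h.
N₂ fed = 233.5 × 79/21 = 878.5 kmol/h.
Fuel reacted = 0.79 × 331 → ξ = 261.5 kmol/h.
Outlet (n = n₀ + ν ξ):
  H₂: 331 − 1(261.5) = 69.51
  O₂: 233.5 − 0.5(261.5) = 102.8
  N₂: 878.5 (inert)
  H₂O: 0 + 1(261.5) = 261.5
Total out = 69.51 + 102.8 + 878.5 + 261.5 = 1312 kmol/h.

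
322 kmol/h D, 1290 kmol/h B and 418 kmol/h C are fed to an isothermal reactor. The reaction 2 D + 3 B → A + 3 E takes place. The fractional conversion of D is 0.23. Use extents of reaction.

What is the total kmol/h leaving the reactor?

D reacted = 0.23 × 322 = 74.06 kmol/h; ν_D = −2, so ξ = 74.06/2 = 37.03 kmol/h.
Outlet amounts (n = n₀ + ν ξ):
  D: 322 − 2(37.03) = 247.9
  B: 1290 − 3(37.03) = 1179
  A: 0 + 1(37.03) = 37.03
  E: 0 + 3(37.03) = 111.1
  C: 418 (inert)
Total out = 247.9 + 1179 + 37.03 + 111.1 + 418 = 1993 kmol/h.

1990 kmol/h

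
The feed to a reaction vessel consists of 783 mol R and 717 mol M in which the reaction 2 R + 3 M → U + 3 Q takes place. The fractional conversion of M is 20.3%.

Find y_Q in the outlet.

0.1

M reacted = 0.203 × 717 = 145.6 mol; ν_M = −3, so ξ = 145.6/3 = 48.52 mol.
Outlet amounts (n = n₀ + ν ξ):
  R: 783 − 2(48.52) = 686
  M: 717 − 3(48.52) = 571.4
  U: 0 + 1(48.52) = 48.52
  Q: 0 + 3(48.52) = 145.6
Total out = 1451 mol; y_Q = 145.6 / 1451 = 0.1003.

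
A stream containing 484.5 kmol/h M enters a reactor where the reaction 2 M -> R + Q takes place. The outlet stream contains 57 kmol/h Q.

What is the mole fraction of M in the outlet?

0.765

For Q: n = n₀ + 1ξ → 57 = 0 + 1ξ, giving ξ = 57 kmol/h.
Outlet amounts (n = n₀ + ν ξ):
  M: 484.5 − 2(57) = 370.5
  R: 0 + 1(57) = 57
  Q: 0 + 1(57) = 57
Total out = 484.5 kmol/h; y_M = 370.5 / 484.5 = 0.7647.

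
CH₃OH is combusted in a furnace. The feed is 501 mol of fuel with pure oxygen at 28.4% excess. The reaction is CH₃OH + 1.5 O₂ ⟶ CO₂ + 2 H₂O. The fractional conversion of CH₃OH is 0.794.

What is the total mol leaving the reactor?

Stoichiometric O₂ = 1.5 × 501 = 751.5 mol; O₂ fed = 751.5 × 1.284 = 964.9 mol.
Fuel reacted = 0.794 × 501 → ξ = 397.8 mol.
Outlet (n = n₀ + ν ξ):
  CH₃OH: 501 − 1(397.8) = 103.2
  O₂: 964.9 − 1.5(397.8) = 368.2
  CO₂: 0 + 1(397.8) = 397.8
  H₂O: 0 + 2(397.8) = 795.6
Total out = 103.2 + 368.2 + 397.8 + 795.6 = 1665 mol.

1660 mol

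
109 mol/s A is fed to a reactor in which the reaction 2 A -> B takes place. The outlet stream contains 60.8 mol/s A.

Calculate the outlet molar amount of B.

For A: n = n₀ − 2ξ → 60.8 = 109 − 2ξ, giving ξ = 24.1 mol/s.
Outlet amounts (n = n₀ + ν ξ):
  A: 109 − 2(24.1) = 60.8
  B: 0 + 1(24.1) = 24.1

24.1 mol/s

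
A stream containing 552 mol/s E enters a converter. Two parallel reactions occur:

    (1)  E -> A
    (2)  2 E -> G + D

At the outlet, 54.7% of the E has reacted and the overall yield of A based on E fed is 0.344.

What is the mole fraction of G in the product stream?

Yield of A: 1ξ₁ / 552 = 0.344 → ξ₁ = 189.9 mol/s.
Conversion of E: 1ξ₁ + 2ξ₂ = 0.547 × 552 = 301.9 → ξ₂ = 56.03 mol/s.
Outlet amounts (n = n₀ + Σ ν·ξ):
  E: 552 − 1(189.9) − 2(56.03) = 250.1
  A: 0 + 1(189.9) = 189.9
  G: 0 + 1(56.03) = 56.03
  D: 0 + 1(56.03) = 56.03
Total out = 552 mol/s; y_G = 56.03 / 552 = 0.1015.

0.102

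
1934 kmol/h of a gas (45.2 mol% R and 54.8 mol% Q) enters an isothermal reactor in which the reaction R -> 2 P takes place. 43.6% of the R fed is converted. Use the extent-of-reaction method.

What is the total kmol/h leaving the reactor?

2320 kmol/h

R reacted = 0.436 × 874.2 = 381.1 kmol/h; ν_R = −1, so ξ = 381.1/1 = 381.1 kmol/h.
Outlet amounts (n = n₀ + ν ξ):
  R: 874.2 − 1(381.1) = 493
  P: 0 + 2(381.1) = 762.3
  Q: 1060 (inert)
Total out = 493 + 762.3 + 1060 = 2315 kmol/h.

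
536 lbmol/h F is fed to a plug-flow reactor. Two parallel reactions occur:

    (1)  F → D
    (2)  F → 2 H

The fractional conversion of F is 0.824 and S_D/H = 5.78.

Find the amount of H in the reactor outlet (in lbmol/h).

Conversion of F: F consumed = 0.824 × 536 = 441.7 lbmol/h = 1ξ₁ + 1ξ₂.
Selectivity: 1ξ₁ / (2ξ₂) = 5.78 → ξ₁ = 11.56 ξ₂.
Substitute: (1·11.56 + 1) ξ₂ = 441.7 → ξ₂ = 35.16 lbmol/h, ξ₁ = 406.5 lbmol/h.
Outlet amounts (n = n₀ + Σ ν·ξ):
  F: 536 − 1(406.5) − 1(35.16) = 94.34
  D: 0 + 1(406.5) = 406.5
  H: 0 + 2(35.16) = 70.33

70.3 lbmol/h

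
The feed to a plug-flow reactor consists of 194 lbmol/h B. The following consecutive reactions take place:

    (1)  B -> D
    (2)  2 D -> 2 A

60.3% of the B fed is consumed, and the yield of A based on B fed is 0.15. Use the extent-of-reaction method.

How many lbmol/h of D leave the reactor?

87.9 lbmol/h

Conversion of B: B consumed = 1ξ₁ = 0.603 × 194 → ξ₁ = 117 lbmol/h.
Yield of A: 2ξ₂ / 194 = 0.15 → ξ₂ = 14.55 lbmol/h.
Outlet amounts (n = n₀ + Σ ν·ξ):
  B: 194 − 1(117) = 77.02
  D: 0 + 1(117) − 2(14.55) = 87.88
  A: 0 + 2(14.55) = 29.1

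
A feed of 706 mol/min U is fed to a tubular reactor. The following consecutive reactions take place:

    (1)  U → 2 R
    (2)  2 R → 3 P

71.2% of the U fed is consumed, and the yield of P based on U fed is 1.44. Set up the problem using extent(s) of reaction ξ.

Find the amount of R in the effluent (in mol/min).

328 mol/min

Conversion of U: U consumed = 1ξ₁ = 0.712 × 706 → ξ₁ = 502.7 mol/min.
Yield of P: 3ξ₂ / 706 = 1.44 → ξ₂ = 338.9 mol/min.
Outlet amounts (n = n₀ + Σ ν·ξ):
  U: 706 − 1(502.7) = 203.3
  R: 0 + 2(502.7) − 2(338.9) = 327.6
  P: 0 + 3(338.9) = 1017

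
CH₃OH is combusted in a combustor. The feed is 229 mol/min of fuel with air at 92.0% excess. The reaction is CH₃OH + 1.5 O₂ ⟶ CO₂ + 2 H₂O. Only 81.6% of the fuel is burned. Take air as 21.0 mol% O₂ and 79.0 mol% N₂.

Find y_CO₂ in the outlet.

0.054

Stoichiometric O₂ = 1.5 × 229 = 343.5 mol/min; O₂ fed = 343.5 × 1.920 = 659.5 mol/min.
N₂ fed = 659.5 × 79/21 = 2481 mol/min.
Fuel reacted = 0.816 × 229 → ξ = 186.9 mol/min.
Outlet (n = n₀ + ν ξ):
  CH₃OH: 229 − 1(186.9) = 42.14
  O₂: 659.5 − 1.5(186.9) = 379.2
  N₂: 2481 (inert)
  CO₂: 0 + 1(186.9) = 186.9
  H₂O: 0 + 2(186.9) = 373.7
Total out = 3463 mol/min; y_CO₂ = 186.9 / 3463 = 0.05396.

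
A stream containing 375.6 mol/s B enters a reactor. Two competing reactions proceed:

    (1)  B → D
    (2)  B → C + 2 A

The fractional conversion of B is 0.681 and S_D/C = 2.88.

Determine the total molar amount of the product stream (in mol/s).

Conversion of B: B consumed = 0.681 × 375.6 = 255.8 mol/s = 1ξ₁ + 1ξ₂.
Selectivity: 1ξ₁ / (1ξ₂) = 2.88 → ξ₁ = 2.88 ξ₂.
Substitute: (1·2.88 + 1) ξ₂ = 255.8 → ξ₂ = 65.92 mol/s, ξ₁ = 189.9 mol/s.
Outlet amounts (n = n₀ + Σ ν·ξ):
  B: 375.6 − 1(189.9) − 1(65.92) = 119.8
  D: 0 + 1(189.9) = 189.9
  C: 0 + 1(65.92) = 65.92
  A: 0 + 2(65.92) = 131.8
Total out = 119.8 + 189.9 + 65.92 + 131.8 = 507.4 mol/s.

507 mol/s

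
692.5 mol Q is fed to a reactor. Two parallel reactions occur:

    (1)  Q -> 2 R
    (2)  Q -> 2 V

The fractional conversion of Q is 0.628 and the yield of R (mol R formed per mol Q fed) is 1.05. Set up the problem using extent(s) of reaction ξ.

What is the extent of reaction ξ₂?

ξ₂ = 71.3 mol

Yield of R: 2ξ₁ / 692.5 = 1.05 → ξ₁ = 363.6 mol.
Conversion of Q: 1ξ₁ + 1ξ₂ = 0.628 × 692.5 = 434.9 → ξ₂ = 71.33 mol.
Outlet amounts (n = n₀ + Σ ν·ξ):
  Q: 692.5 − 1(363.6) − 1(71.33) = 257.6
  R: 0 + 2(363.6) = 727.1
  V: 0 + 2(71.33) = 142.7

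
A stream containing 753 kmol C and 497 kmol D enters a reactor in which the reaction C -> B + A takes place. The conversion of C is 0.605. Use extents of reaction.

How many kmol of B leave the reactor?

456 kmol

C reacted = 0.605 × 753 = 455.6 kmol; ν_C = −1, so ξ = 455.6/1 = 455.6 kmol.
Outlet amounts (n = n₀ + ν ξ):
  C: 753 − 1(455.6) = 297.4
  B: 0 + 1(455.6) = 455.6
  A: 0 + 1(455.6) = 455.6
  D: 497 (inert)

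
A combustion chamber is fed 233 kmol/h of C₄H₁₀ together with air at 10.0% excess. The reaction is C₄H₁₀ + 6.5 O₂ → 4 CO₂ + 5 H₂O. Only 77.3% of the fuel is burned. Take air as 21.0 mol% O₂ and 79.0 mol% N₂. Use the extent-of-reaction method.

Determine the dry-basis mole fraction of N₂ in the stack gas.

0.832

Stoichiometric O₂ = 6.5 × 233 = 1514 kmol/h; O₂ fed = 1514 × 1.100 = 1666 kmol/h.
N₂ fed = 1666 × 79/21 = 6267 kmol/h.
Fuel reacted = 0.773 × 233 → ξ = 180.1 kmol/h.
Outlet (n = n₀ + ν ξ):
  C₄H₁₀: 233 − 1(180.1) = 52.89
  O₂: 1666 − 6.5(180.1) = 495.2
  N₂: 6267 (inert)
  CO₂: 0 + 4(180.1) = 720.4
  H₂O: 0 + 5(180.1) = 900.5
Dry total = 7536 kmol/h; y_N₂ (dry) = 6267 / 7536 = 0.8317.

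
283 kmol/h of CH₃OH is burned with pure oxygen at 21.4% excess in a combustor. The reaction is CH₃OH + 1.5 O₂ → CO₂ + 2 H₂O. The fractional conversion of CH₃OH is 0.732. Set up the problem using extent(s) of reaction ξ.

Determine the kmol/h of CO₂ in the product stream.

Stoichiometric O₂ = 1.5 × 283 = 424.5 kmol/h; O₂ fed = 424.5 × 1.214 = 515.3 kmol/h.
Fuel reacted = 0.732 × 283 → ξ = 207.2 kmol/h.
Outlet (n = n₀ + ν ξ):
  CH₃OH: 283 − 1(207.2) = 75.84
  O₂: 515.3 − 1.5(207.2) = 204.6
  CO₂: 0 + 1(207.2) = 207.2
  H₂O: 0 + 2(207.2) = 414.3

207 kmol/h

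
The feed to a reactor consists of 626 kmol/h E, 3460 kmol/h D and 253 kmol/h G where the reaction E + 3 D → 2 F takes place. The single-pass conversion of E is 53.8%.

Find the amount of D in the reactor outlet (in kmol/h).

E reacted = 0.538 × 626 = 336.8 kmol/h; ν_E = −1, so ξ = 336.8/1 = 336.8 kmol/h.
Outlet amounts (n = n₀ + ν ξ):
  E: 626 − 1(336.8) = 289.2
  D: 3460 − 3(336.8) = 2450
  F: 0 + 2(336.8) = 673.6
  G: 253 (inert)

2450 kmol/h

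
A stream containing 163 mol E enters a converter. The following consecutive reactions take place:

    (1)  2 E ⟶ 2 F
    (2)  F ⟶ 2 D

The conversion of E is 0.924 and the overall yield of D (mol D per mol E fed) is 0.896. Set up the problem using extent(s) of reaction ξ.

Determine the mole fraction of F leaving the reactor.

Conversion of E: E consumed = 2ξ₁ = 0.924 × 163 → ξ₁ = 75.31 mol.
Yield of D: 2ξ₂ / 163 = 0.896 → ξ₂ = 73.02 mol.
Outlet amounts (n = n₀ + Σ ν·ξ):
  E: 163 − 2(75.31) = 12.39
  F: 0 + 2(75.31) − 1(73.02) = 77.59
  D: 0 + 2(73.02) = 146
Total out = 236 mol; y_F = 77.59 / 236 = 0.3287.

0.329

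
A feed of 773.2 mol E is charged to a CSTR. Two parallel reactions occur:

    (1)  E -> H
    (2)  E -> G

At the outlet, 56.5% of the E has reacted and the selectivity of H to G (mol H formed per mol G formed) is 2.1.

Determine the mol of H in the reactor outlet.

Conversion of E: E consumed = 0.565 × 773.2 = 436.9 mol = 1ξ₁ + 1ξ₂.
Selectivity: 1ξ₁ / (1ξ₂) = 2.1 → ξ₁ = 2.1 ξ₂.
Substitute: (1·2.1 + 1) ξ₂ = 436.9 → ξ₂ = 140.9 mol, ξ₁ = 295.9 mol.
Outlet amounts (n = n₀ + Σ ν·ξ):
  E: 773.2 − 1(295.9) − 1(140.9) = 336.3
  H: 0 + 1(295.9) = 295.9
  G: 0 + 1(140.9) = 140.9

296 mol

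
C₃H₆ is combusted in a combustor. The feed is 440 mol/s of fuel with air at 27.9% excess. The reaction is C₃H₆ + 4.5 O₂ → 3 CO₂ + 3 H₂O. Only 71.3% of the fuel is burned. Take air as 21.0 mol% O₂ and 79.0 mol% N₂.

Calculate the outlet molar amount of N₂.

9530 mol/s

Stoichiometric O₂ = 4.5 × 440 = 1980 mol/s; O₂ fed = 1980 × 1.279 = 2532 mol/s.
N₂ fed = 2532 × 79/21 = 9527 mol/s.
Fuel reacted = 0.713 × 440 → ξ = 313.7 mol/s.
Outlet (n = n₀ + ν ξ):
  C₃H₆: 440 − 1(313.7) = 126.3
  O₂: 2532 − 4.5(313.7) = 1121
  N₂: 9527 (inert)
  CO₂: 0 + 3(313.7) = 941.2
  H₂O: 0 + 3(313.7) = 941.2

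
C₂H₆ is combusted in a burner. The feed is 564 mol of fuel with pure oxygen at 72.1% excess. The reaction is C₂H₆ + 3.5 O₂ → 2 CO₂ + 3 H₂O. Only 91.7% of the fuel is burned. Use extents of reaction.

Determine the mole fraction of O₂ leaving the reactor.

Stoichiometric O₂ = 3.5 × 564 = 1974 mol; O₂ fed = 1974 × 1.721 = 3397 mol.
Fuel reacted = 0.917 × 564 → ξ = 517.2 mol.
Outlet (n = n₀ + ν ξ):
  C₂H₆: 564 − 1(517.2) = 46.81
  O₂: 3397 − 3.5(517.2) = 1587
  CO₂: 0 + 2(517.2) = 1034
  H₂O: 0 + 3(517.2) = 1552
Total out = 4220 mol; y_O₂ = 1587 / 4220 = 0.3761.

0.376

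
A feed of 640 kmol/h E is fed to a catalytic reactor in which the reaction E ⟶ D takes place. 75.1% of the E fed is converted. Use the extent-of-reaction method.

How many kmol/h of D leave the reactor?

E reacted = 0.751 × 640 = 480.6 kmol/h; ν_E = −1, so ξ = 480.6/1 = 480.6 kmol/h.
Outlet amounts (n = n₀ + ν ξ):
  E: 640 − 1(480.6) = 159.4
  D: 0 + 1(480.6) = 480.6

481 kmol/h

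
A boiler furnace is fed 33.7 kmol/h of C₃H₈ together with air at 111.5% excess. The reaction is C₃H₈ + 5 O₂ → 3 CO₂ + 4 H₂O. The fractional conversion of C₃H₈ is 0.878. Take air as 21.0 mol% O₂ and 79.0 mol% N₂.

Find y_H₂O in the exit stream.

0.0672

Stoichiometric O₂ = 5 × 33.7 = 168.5 kmol/h; O₂ fed = 168.5 × 2.115 = 356.4 kmol/h.
N₂ fed = 356.4 × 79/21 = 1341 kmol/h.
Fuel reacted = 0.878 × 33.7 → ξ = 29.59 kmol/h.
Outlet (n = n₀ + ν ξ):
  C₃H₈: 33.7 − 1(29.59) = 4.111
  O₂: 356.4 − 5(29.59) = 208.4
  N₂: 1341 (inert)
  CO₂: 0 + 3(29.59) = 88.77
  H₂O: 0 + 4(29.59) = 118.4
Total out = 1760 kmol/h; y_H₂O = 118.4 / 1760 = 0.06723.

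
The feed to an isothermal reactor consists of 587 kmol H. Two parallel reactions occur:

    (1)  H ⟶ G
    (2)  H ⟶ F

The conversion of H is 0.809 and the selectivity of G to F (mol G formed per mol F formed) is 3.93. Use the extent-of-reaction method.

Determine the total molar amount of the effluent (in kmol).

587 kmol

Conversion of H: H consumed = 0.809 × 587 = 474.9 kmol = 1ξ₁ + 1ξ₂.
Selectivity: 1ξ₁ / (1ξ₂) = 3.93 → ξ₁ = 3.93 ξ₂.
Substitute: (1·3.93 + 1) ξ₂ = 474.9 → ξ₂ = 96.33 kmol, ξ₁ = 378.6 kmol.
Outlet amounts (n = n₀ + Σ ν·ξ):
  H: 587 − 1(378.6) − 1(96.33) = 112.1
  G: 0 + 1(378.6) = 378.6
  F: 0 + 1(96.33) = 96.33
Total out = 112.1 + 378.6 + 96.33 = 587 kmol.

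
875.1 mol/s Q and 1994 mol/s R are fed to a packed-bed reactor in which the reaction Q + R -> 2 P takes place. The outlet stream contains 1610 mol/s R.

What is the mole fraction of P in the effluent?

For R: n = n₀ − 1ξ → 1610 = 1994 − 1ξ, giving ξ = 384 mol/s.
Outlet amounts (n = n₀ + ν ξ):
  Q: 875.1 − 1(384) = 491.1
  R: 1994 − 1(384) = 1610
  P: 0 + 2(384) = 768
Total out = 2869 mol/s; y_P = 768 / 2869 = 0.2677.

0.268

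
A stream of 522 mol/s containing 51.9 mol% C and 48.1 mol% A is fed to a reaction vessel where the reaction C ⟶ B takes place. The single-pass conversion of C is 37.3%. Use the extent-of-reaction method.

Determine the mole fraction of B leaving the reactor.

0.194

C reacted = 0.373 × 270.9 = 101.1 mol/s; ν_C = −1, so ξ = 101.1/1 = 101.1 mol/s.
Outlet amounts (n = n₀ + ν ξ):
  C: 270.9 − 1(101.1) = 169.9
  B: 0 + 1(101.1) = 101.1
  A: 251.1 (inert)
Total out = 522 mol/s; y_B = 101.1 / 522 = 0.1936.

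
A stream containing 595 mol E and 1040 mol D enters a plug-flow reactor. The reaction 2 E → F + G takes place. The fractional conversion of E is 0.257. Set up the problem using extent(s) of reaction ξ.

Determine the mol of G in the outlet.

76.5 mol

E reacted = 0.257 × 595 = 152.9 mol; ν_E = −2, so ξ = 152.9/2 = 76.46 mol.
Outlet amounts (n = n₀ + ν ξ):
  E: 595 − 2(76.46) = 442.1
  F: 0 + 1(76.46) = 76.46
  G: 0 + 1(76.46) = 76.46
  D: 1040 (inert)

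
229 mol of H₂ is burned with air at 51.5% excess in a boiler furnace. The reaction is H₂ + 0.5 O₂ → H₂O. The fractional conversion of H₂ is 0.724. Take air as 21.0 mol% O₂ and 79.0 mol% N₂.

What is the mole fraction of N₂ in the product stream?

0.671

Stoichiometric O₂ = 0.5 × 229 = 114.5 mol; O₂ fed = 114.5 × 1.515 = 173.5 mol.
N₂ fed = 173.5 × 79/21 = 652.6 mol.
Fuel reacted = 0.724 × 229 → ξ = 165.8 mol.
Outlet (n = n₀ + ν ξ):
  H₂: 229 − 1(165.8) = 63.2
  O₂: 173.5 − 0.5(165.8) = 90.57
  N₂: 652.6 (inert)
  H₂O: 0 + 1(165.8) = 165.8
Total out = 972.1 mol; y_N₂ = 652.6 / 972.1 = 0.6713.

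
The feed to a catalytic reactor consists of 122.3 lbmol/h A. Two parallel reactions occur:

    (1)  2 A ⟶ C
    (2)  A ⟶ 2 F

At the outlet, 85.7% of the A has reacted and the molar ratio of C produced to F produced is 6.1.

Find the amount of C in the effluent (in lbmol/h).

50.3 lbmol/h

Conversion of A: A consumed = 0.857 × 122.3 = 104.8 lbmol/h = 2ξ₁ + 1ξ₂.
Selectivity: 1ξ₁ / (2ξ₂) = 6.1 → ξ₁ = 12.2 ξ₂.
Substitute: (2·12.2 + 1) ξ₂ = 104.8 → ξ₂ = 4.126 lbmol/h, ξ₁ = 50.34 lbmol/h.
Outlet amounts (n = n₀ + Σ ν·ξ):
  A: 122.3 − 2(50.34) − 1(4.126) = 17.49
  C: 0 + 1(50.34) = 50.34
  F: 0 + 2(4.126) = 8.253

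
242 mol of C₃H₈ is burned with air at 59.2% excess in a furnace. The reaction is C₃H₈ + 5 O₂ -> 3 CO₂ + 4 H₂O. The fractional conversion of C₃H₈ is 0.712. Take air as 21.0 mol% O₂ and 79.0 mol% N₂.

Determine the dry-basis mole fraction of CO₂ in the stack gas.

0.0581

Stoichiometric O₂ = 5 × 242 = 1210 mol; O₂ fed = 1210 × 1.592 = 1926 mol.
N₂ fed = 1926 × 79/21 = 7247 mol.
Fuel reacted = 0.712 × 242 → ξ = 172.3 mol.
Outlet (n = n₀ + ν ξ):
  C₃H₈: 242 − 1(172.3) = 69.7
  O₂: 1926 − 5(172.3) = 1065
  N₂: 7247 (inert)
  CO₂: 0 + 3(172.3) = 516.9
  H₂O: 0 + 4(172.3) = 689.2
Dry total = 8898 mol; y_CO₂ (dry) = 516.9 / 8898 = 0.05809.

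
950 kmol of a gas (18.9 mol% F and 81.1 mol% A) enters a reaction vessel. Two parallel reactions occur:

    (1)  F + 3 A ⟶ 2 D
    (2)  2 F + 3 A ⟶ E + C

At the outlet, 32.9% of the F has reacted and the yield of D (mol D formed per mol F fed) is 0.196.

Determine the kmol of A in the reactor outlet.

Yield of D: 2ξ₁ / 179.6 = 0.196 → ξ₁ = 17.6 kmol.
Conversion of F: 1ξ₁ + 2ξ₂ = 0.329 × 179.6 = 59.07 → ξ₂ = 20.74 kmol.
Outlet amounts (n = n₀ + Σ ν·ξ):
  F: 179.6 − 1(17.6) − 2(20.74) = 120.5
  A: 770.5 − 3(17.6) − 3(20.74) = 655.4
  D: 0 + 2(17.6) = 35.19
  E: 0 + 1(20.74) = 20.74
  C: 0 + 1(20.74) = 20.74

655 kmol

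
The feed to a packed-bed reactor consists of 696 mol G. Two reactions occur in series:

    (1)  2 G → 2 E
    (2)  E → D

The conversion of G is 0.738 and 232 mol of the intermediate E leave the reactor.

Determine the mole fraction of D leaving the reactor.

Conversion of G: G consumed = 2ξ₁ = 0.738 × 696 → ξ₁ = 256.8 mol.
E balance: n_E = 0 + 2ξ₁ − 1ξ₂ = 232 → ξ₂ = (2·256.8 − 232)/1 = 281.6 mol.
Outlet amounts (n = n₀ + Σ ν·ξ):
  G: 696 − 2(256.8) = 182.4
  E: 0 + 2(256.8) − 1(281.6) = 232
  D: 0 + 1(281.6) = 281.6
Total out = 696 mol; y_D = 281.6 / 696 = 0.4047.

0.405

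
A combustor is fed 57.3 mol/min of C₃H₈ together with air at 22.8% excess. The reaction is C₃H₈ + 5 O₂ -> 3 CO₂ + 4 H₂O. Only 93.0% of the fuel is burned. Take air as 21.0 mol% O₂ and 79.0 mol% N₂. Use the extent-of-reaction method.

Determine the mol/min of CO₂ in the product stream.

160 mol/min

Stoichiometric O₂ = 5 × 57.3 = 286.5 mol/min; O₂ fed = 286.5 × 1.228 = 351.8 mol/min.
N₂ fed = 351.8 × 79/21 = 1324 mol/min.
Fuel reacted = 0.93 × 57.3 → ξ = 53.29 mol/min.
Outlet (n = n₀ + ν ξ):
  C₃H₈: 57.3 − 1(53.29) = 4.011
  O₂: 351.8 − 5(53.29) = 85.38
  N₂: 1324 (inert)
  CO₂: 0 + 3(53.29) = 159.9
  H₂O: 0 + 4(53.29) = 213.2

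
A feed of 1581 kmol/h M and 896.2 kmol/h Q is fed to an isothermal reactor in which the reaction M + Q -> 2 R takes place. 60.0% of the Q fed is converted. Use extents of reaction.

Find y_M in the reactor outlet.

0.421

Q reacted = 0.6 × 896.2 = 537.7 kmol/h; ν_Q = −1, so ξ = 537.7/1 = 537.7 kmol/h.
Outlet amounts (n = n₀ + ν ξ):
  M: 1581 − 1(537.7) = 1043
  Q: 896.2 − 1(537.7) = 358.5
  R: 0 + 2(537.7) = 1075
Total out = 2477 kmol/h; y_M = 1043 / 2477 = 0.4212.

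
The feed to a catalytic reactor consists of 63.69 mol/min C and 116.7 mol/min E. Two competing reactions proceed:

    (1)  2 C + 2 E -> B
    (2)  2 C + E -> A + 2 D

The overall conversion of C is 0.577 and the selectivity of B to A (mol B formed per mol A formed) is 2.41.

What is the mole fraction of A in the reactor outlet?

0.0381

Conversion of C: C consumed = 0.577 × 63.69 = 36.75 mol/min = 2ξ₁ + 2ξ₂.
Selectivity: 1ξ₁ / (1ξ₂) = 2.41 → ξ₁ = 2.41 ξ₂.
Substitute: (2·2.41 + 2) ξ₂ = 36.75 → ξ₂ = 5.388 mol/min, ξ₁ = 12.99 mol/min.
Outlet amounts (n = n₀ + Σ ν·ξ):
  C: 63.69 − 2(12.99) − 2(5.388) = 26.94
  E: 116.7 − 2(12.99) − 1(5.388) = 85.34
  B: 0 + 1(12.99) = 12.99
  A: 0 + 1(5.388) = 5.388
  D: 0 + 2(5.388) = 10.78
Total out = 141.4 mol/min; y_A = 5.388 / 141.4 = 0.0381.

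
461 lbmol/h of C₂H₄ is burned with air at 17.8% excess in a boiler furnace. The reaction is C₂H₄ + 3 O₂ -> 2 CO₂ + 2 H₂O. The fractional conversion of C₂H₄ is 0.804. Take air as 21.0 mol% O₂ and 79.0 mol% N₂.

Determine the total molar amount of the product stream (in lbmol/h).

8220 lbmol/h

Stoichiometric O₂ = 3 × 461 = 1383 lbmol/h; O₂ fed = 1383 × 1.178 = 1629 lbmol/h.
N₂ fed = 1629 × 79/21 = 6129 lbmol/h.
Fuel reacted = 0.804 × 461 → ξ = 370.6 lbmol/h.
Outlet (n = n₀ + ν ξ):
  C₂H₄: 461 − 1(370.6) = 90.36
  O₂: 1629 − 3(370.6) = 517.2
  N₂: 6129 (inert)
  CO₂: 0 + 2(370.6) = 741.3
  H₂O: 0 + 2(370.6) = 741.3
Total out = 90.36 + 517.2 + 6129 + 741.3 + 741.3 = 8219 lbmol/h.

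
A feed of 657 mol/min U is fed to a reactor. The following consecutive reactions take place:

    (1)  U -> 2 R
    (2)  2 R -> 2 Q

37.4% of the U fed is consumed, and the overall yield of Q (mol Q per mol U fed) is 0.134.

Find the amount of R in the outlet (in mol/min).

Conversion of U: U consumed = 1ξ₁ = 0.374 × 657 → ξ₁ = 245.7 mol/min.
Yield of Q: 2ξ₂ / 657 = 0.134 → ξ₂ = 44.02 mol/min.
Outlet amounts (n = n₀ + Σ ν·ξ):
  U: 657 − 1(245.7) = 411.3
  R: 0 + 2(245.7) − 2(44.02) = 403.4
  Q: 0 + 2(44.02) = 88.04

403 mol/min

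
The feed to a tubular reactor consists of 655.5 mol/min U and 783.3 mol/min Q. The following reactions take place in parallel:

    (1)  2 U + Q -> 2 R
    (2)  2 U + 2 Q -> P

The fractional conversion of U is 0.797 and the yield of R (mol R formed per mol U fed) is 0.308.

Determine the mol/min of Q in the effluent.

Yield of R: 2ξ₁ / 655.5 = 0.308 → ξ₁ = 100.9 mol/min.
Conversion of U: 2ξ₁ + 2ξ₂ = 0.797 × 655.5 = 522.4 → ξ₂ = 160.3 mol/min.
Outlet amounts (n = n₀ + Σ ν·ξ):
  U: 655.5 − 2(100.9) − 2(160.3) = 133.1
  Q: 783.3 − 1(100.9) − 2(160.3) = 361.8
  R: 0 + 2(100.9) = 201.9
  P: 0 + 1(160.3) = 160.3

362 mol/min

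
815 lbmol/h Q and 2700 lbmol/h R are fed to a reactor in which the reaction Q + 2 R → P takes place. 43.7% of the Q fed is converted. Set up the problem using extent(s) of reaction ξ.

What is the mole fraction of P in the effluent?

0.127

Q reacted = 0.437 × 815 = 356.2 lbmol/h; ν_Q = −1, so ξ = 356.2/1 = 356.2 lbmol/h.
Outlet amounts (n = n₀ + ν ξ):
  Q: 815 − 1(356.2) = 458.8
  R: 2700 − 2(356.2) = 1988
  P: 0 + 1(356.2) = 356.2
Total out = 2803 lbmol/h; y_P = 356.2 / 2803 = 0.1271.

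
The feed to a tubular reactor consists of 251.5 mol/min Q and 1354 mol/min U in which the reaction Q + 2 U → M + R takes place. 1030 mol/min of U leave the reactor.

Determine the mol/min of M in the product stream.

162 mol/min

For U: n = n₀ − 2ξ → 1030 = 1354 − 2ξ, giving ξ = 162 mol/min.
Outlet amounts (n = n₀ + ν ξ):
  Q: 251.5 − 1(162) = 89.5
  U: 1354 − 2(162) = 1030
  M: 0 + 1(162) = 162
  R: 0 + 1(162) = 162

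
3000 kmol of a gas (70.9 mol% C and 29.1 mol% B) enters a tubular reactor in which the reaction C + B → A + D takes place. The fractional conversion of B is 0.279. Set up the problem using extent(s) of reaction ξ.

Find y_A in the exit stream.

0.0812

B reacted = 0.279 × 873 = 243.6 kmol; ν_B = −1, so ξ = 243.6/1 = 243.6 kmol.
Outlet amounts (n = n₀ + ν ξ):
  C: 2127 − 1(243.6) = 1883
  B: 873 − 1(243.6) = 629.4
  A: 0 + 1(243.6) = 243.6
  D: 0 + 1(243.6) = 243.6
Total out = 3000 kmol; y_A = 243.6 / 3000 = 0.08119.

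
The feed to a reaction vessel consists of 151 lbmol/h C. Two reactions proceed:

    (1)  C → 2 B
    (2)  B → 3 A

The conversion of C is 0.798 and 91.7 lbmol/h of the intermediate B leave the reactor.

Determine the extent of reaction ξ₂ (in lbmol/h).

Conversion of C: C consumed = 1ξ₁ = 0.798 × 151 → ξ₁ = 120.5 lbmol/h.
B balance: n_B = 0 + 2ξ₁ − 1ξ₂ = 91.7 → ξ₂ = (2·120.5 − 91.7)/1 = 149.3 lbmol/h.
Outlet amounts (n = n₀ + Σ ν·ξ):
  C: 151 − 1(120.5) = 30.5
  B: 0 + 2(120.5) − 1(149.3) = 91.7
  A: 0 + 3(149.3) = 447.9

ξ₂ = 149 lbmol/h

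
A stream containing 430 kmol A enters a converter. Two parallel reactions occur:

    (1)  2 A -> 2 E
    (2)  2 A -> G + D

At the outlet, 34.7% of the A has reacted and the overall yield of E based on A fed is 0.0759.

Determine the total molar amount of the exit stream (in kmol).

430 kmol

Yield of E: 2ξ₁ / 430 = 0.0759 → ξ₁ = 16.32 kmol.
Conversion of A: 2ξ₁ + 2ξ₂ = 0.347 × 430 = 149.2 → ξ₂ = 58.29 kmol.
Outlet amounts (n = n₀ + Σ ν·ξ):
  A: 430 − 2(16.32) − 2(58.29) = 280.8
  E: 0 + 2(16.32) = 32.64
  G: 0 + 1(58.29) = 58.29
  D: 0 + 1(58.29) = 58.29
Total out = 280.8 + 32.64 + 58.29 + 58.29 = 430 kmol.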